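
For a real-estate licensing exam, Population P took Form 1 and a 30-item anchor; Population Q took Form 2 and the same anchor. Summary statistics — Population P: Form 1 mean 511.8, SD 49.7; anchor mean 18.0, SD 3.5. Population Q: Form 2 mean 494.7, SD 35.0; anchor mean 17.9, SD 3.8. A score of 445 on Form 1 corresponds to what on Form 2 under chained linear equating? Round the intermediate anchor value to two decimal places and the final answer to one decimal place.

452.3

Form 1 → anchor (Population P): v = (3.5/49.7)(445 − 511.8) + 18.0 = 13.30
anchor → Form 2 (Population Q): y = (35.0/3.8)(13.30 − 17.9) + 494.7 = 452.3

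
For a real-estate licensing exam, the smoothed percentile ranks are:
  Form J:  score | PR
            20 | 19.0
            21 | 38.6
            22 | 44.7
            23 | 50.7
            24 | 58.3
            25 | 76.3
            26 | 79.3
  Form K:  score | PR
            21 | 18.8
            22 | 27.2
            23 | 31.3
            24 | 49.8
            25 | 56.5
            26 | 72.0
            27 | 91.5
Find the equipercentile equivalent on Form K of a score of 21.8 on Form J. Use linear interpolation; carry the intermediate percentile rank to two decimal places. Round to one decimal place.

PR of 21.8 on Form J: 38.6 + (21.8 − 21)/(22 − 21) × (44.7 − 38.6) = 43.48
On Form K, PR 43.48 falls between score 23 (PR 31.3) and 24 (PR 49.8).
Interpolate: 23 + (43.48 − 31.3)/(49.8 − 31.3) × (24 − 23) = 23.7

23.7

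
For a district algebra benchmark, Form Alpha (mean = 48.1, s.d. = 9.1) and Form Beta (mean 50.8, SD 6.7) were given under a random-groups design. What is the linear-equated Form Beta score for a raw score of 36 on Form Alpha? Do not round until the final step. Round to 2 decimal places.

Linear equating: y = (SD_Y/SD_X)(x − M_X) + M_Y
y = (6.7/9.1)(36 − 48.1) + 50.8
y = 0.736264 × -12.1 + 50.8 = -8.9088 + 50.8 = 41.89

41.89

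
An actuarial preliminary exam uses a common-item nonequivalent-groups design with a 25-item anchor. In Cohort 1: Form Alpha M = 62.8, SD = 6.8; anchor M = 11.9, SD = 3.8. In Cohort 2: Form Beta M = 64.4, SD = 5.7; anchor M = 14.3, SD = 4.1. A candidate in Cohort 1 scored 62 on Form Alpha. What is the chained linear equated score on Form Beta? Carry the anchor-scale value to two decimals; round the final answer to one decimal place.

60.4

Form Alpha → anchor (Cohort 1): v = (3.8/6.8)(62 − 62.8) + 11.9 = 11.45
anchor → Form Beta (Cohort 2): y = (5.7/4.1)(11.45 − 14.3) + 64.4 = 60.4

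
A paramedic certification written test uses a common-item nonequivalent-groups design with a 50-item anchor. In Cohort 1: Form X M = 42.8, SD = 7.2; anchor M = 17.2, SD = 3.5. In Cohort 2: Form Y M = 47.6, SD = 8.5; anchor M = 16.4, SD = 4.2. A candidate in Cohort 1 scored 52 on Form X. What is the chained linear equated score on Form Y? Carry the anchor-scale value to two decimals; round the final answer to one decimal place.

Form X → anchor (Cohort 1): v = (3.5/7.2)(52 − 42.8) + 17.2 = 21.67
anchor → Form Y (Cohort 2): y = (8.5/4.2)(21.67 − 16.4) + 47.6 = 58.3

58.3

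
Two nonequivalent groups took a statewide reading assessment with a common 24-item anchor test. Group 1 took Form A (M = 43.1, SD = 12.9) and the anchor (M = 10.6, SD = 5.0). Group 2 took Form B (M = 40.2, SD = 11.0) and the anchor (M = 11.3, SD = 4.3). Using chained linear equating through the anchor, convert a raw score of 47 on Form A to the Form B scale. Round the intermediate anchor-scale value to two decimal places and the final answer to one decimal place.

42.3

Form A → anchor (Group 1): v = (5.0/12.9)(47 − 43.1) + 10.6 = 12.11
anchor → Form B (Group 2): y = (11.0/4.3)(12.11 − 11.3) + 40.2 = 42.3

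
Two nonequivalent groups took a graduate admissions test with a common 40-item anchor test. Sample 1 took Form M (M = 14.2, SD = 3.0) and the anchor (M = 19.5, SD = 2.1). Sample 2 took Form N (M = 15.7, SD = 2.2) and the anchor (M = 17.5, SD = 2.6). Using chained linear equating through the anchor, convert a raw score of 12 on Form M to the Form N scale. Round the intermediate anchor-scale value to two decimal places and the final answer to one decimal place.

16.1

Form M → anchor (Sample 1): v = (2.1/3.0)(12 − 14.2) + 19.5 = 17.96
anchor → Form N (Sample 2): y = (2.2/2.6)(17.96 − 17.5) + 15.7 = 16.1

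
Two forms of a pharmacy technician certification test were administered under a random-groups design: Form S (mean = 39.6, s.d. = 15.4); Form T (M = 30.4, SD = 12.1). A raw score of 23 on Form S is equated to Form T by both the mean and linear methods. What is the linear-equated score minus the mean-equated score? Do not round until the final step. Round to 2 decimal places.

Mean-equated: 23 + (30.4 − 39.6) = 13.80
Linear-equated: (12.1/15.4)(23 − 39.6) + 30.4 = 17.357
Difference = 17.357 − 13.80 = 3.56

3.56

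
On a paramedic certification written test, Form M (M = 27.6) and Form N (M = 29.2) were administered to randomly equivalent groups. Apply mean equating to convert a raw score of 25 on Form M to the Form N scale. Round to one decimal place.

Mean equating: y = x + (M_Y − M_X) = 25 + (29.2 − 27.6) = 26.6

26.6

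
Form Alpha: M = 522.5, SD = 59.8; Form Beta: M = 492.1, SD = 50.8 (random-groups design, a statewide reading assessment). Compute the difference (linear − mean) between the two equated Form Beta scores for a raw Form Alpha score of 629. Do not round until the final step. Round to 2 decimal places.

Mean-equated: 629 + (492.1 − 522.5) = 598.60
Linear-equated: (50.8/59.8)(629 − 522.5) + 492.1 = 582.572
Difference = 582.572 − 598.60 = -16.03

-16.03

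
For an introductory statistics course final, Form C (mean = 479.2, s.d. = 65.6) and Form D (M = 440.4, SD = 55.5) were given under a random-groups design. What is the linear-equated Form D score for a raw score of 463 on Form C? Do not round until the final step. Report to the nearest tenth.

426.7

Linear equating: y = (SD_Y/SD_X)(x − M_X) + M_Y
y = (55.5/65.6)(463 − 479.2) + 440.4
y = 0.846037 × -16.2 + 440.4 = -13.7058 + 440.4 = 426.7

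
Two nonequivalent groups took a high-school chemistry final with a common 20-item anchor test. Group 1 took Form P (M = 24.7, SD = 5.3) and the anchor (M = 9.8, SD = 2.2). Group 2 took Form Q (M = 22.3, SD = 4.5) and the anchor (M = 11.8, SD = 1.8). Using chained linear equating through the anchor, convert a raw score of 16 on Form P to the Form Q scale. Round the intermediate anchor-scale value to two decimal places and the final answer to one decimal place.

Form P → anchor (Group 1): v = (2.2/5.3)(16 − 24.7) + 9.8 = 6.19
anchor → Form Q (Group 2): y = (4.5/1.8)(6.19 − 11.8) + 22.3 = 8.3

8.3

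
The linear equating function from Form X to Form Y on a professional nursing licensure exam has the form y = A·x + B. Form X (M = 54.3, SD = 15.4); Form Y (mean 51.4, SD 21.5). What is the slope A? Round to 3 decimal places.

A = SD_Y / SD_X = 21.5 / 15.4 = 1.396

1.396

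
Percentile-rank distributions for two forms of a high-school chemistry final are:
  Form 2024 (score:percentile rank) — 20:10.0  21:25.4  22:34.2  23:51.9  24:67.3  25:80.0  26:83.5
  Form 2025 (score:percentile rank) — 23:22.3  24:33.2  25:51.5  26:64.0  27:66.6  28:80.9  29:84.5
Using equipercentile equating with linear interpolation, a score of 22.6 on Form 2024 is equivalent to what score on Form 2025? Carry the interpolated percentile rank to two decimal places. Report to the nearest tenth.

24.6

PR of 22.6 on Form 2024: 34.2 + (22.6 − 22)/(23 − 22) × (51.9 − 34.2) = 44.82
On Form 2025, PR 44.82 falls between score 24 (PR 33.2) and 25 (PR 51.5).
Interpolate: 24 + (44.82 − 33.2)/(51.5 − 33.2) × (25 − 24) = 24.6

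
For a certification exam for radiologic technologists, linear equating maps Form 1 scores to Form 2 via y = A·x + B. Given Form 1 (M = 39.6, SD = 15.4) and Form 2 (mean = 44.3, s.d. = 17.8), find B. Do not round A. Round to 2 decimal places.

-1.47

A = SD_Y / SD_X = 17.8 / 15.4 = 1.155844
B = M_Y − A·M_X = 44.3 − 1.155844 × 39.6 = -1.47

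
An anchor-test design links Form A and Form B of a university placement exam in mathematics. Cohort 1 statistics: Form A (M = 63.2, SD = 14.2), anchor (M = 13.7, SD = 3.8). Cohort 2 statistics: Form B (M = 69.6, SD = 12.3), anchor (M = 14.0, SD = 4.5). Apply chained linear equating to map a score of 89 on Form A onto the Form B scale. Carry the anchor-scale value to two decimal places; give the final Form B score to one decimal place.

Form A → anchor (Cohort 1): v = (3.8/14.2)(89 − 63.2) + 13.7 = 20.60
anchor → Form B (Cohort 2): y = (12.3/4.5)(20.60 − 14.0) + 69.6 = 87.6

87.6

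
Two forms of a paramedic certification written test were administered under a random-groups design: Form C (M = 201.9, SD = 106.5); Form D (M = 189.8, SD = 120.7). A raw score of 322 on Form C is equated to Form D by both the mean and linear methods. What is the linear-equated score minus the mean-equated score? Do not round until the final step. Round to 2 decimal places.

Mean-equated: 322 + (189.8 − 201.9) = 309.90
Linear-equated: (120.7/106.5)(322 − 201.9) + 189.8 = 325.913
Difference = 325.913 − 309.90 = 16.01

16.01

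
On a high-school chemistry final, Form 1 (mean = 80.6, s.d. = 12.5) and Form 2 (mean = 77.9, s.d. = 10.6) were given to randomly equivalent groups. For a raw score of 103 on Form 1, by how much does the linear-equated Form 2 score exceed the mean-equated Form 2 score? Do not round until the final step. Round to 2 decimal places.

-3.40

Mean-equated: 103 + (77.9 − 80.6) = 100.30
Linear-equated: (10.6/12.5)(103 − 80.6) + 77.9 = 96.895
Difference = 96.895 − 100.30 = -3.40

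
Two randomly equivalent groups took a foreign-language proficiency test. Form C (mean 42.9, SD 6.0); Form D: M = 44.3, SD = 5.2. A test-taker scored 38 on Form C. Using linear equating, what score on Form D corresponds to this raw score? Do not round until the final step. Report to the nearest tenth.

Linear equating: y = (SD_Y/SD_X)(x − M_X) + M_Y
y = (5.2/6.0)(38 − 42.9) + 44.3
y = 0.866667 × -4.9 + 44.3 = -4.2467 + 44.3 = 40.1

40.1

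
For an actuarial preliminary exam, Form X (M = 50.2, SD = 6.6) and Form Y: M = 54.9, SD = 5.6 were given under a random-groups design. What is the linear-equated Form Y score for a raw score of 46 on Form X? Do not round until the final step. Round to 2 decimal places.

51.34

Linear equating: y = (SD_Y/SD_X)(x − M_X) + M_Y
y = (5.6/6.6)(46 − 50.2) + 54.9
y = 0.848485 × -4.2 + 54.9 = -3.5636 + 54.9 = 51.34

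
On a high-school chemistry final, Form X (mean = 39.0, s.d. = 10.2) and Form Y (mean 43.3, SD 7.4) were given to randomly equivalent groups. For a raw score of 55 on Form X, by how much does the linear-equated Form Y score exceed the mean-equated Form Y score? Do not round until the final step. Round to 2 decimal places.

-4.39

Mean-equated: 55 + (43.3 − 39.0) = 59.30
Linear-equated: (7.4/10.2)(55 − 39.0) + 43.3 = 54.908
Difference = 54.908 − 59.30 = -4.39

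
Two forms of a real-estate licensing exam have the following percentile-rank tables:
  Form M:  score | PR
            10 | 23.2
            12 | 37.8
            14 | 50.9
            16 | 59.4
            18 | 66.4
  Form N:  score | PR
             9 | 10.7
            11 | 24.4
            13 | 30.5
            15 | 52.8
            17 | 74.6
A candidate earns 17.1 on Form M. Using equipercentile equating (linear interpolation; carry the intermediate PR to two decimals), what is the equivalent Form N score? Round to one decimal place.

16.0

PR of 17.1 on Form M: 59.4 + (17.1 − 16)/(18 − 16) × (66.4 − 59.4) = 63.25
On Form N, PR 63.25 falls between score 15 (PR 52.8) and 17 (PR 74.6).
Interpolate: 15 + (63.25 − 52.8)/(74.6 − 52.8) × (17 − 15) = 16.0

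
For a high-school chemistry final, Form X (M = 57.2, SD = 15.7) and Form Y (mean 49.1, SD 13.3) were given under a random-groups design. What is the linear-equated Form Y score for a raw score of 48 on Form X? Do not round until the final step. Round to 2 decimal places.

Linear equating: y = (SD_Y/SD_X)(x − M_X) + M_Y
y = (13.3/15.7)(48 − 57.2) + 49.1
y = 0.847134 × -9.2 + 49.1 = -7.7936 + 49.1 = 41.31

41.31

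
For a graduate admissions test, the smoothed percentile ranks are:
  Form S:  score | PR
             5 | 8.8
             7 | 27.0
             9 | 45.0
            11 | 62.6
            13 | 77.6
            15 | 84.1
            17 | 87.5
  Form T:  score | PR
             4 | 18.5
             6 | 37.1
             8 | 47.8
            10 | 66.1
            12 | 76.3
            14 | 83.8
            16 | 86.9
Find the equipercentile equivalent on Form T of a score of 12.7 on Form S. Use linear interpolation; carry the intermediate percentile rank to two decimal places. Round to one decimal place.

PR of 12.7 on Form S: 62.6 + (12.7 − 11)/(13 − 11) × (77.6 − 62.6) = 75.35
On Form T, PR 75.35 falls between score 10 (PR 66.1) and 12 (PR 76.3).
Interpolate: 10 + (75.35 − 66.1)/(76.3 − 66.1) × (12 − 10) = 11.8

11.8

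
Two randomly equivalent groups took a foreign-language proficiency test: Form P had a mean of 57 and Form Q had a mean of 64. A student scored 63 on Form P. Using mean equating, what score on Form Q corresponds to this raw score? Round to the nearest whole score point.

70

Mean equating: y = x + (M_Y − M_X) = 63 + (64 − 57) = 70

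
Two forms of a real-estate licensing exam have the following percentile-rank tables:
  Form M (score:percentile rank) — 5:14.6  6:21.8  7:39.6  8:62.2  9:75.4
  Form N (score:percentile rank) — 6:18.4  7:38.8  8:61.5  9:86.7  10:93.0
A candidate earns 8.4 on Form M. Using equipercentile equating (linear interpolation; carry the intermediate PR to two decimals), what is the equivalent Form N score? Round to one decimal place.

8.2

PR of 8.4 on Form M: 62.2 + (8.4 − 8)/(9 − 8) × (75.4 − 62.2) = 67.48
On Form N, PR 67.48 falls between score 8 (PR 61.5) and 9 (PR 86.7).
Interpolate: 8 + (67.48 − 61.5)/(86.7 − 61.5) × (9 − 8) = 8.2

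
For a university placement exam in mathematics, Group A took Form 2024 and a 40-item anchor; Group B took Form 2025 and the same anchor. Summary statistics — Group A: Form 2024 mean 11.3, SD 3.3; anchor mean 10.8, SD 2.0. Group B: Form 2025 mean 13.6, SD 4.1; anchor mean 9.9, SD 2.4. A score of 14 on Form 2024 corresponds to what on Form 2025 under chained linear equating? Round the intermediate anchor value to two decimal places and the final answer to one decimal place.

Form 2024 → anchor (Group A): v = (2.0/3.3)(14 − 11.3) + 10.8 = 12.44
anchor → Form 2025 (Group B): y = (4.1/2.4)(12.44 − 9.9) + 13.6 = 17.9

17.9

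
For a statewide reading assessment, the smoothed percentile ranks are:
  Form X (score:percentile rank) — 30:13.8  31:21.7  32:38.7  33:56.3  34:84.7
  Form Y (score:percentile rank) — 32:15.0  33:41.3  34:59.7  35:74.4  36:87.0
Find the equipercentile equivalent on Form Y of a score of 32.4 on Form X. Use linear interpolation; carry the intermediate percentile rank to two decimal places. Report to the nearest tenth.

PR of 32.4 on Form X: 38.7 + (32.4 − 32)/(33 − 32) × (56.3 − 38.7) = 45.74
On Form Y, PR 45.74 falls between score 33 (PR 41.3) and 34 (PR 59.7).
Interpolate: 33 + (45.74 − 41.3)/(59.7 − 41.3) × (34 − 33) = 33.2

33.2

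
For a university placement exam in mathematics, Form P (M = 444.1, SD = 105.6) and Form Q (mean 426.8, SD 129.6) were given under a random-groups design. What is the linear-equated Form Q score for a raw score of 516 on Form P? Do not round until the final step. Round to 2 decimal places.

Linear equating: y = (SD_Y/SD_X)(x − M_X) + M_Y
y = (129.6/105.6)(516 − 444.1) + 426.8
y = 1.227273 × 71.9 + 426.8 = 88.2409 + 426.8 = 515.04

515.04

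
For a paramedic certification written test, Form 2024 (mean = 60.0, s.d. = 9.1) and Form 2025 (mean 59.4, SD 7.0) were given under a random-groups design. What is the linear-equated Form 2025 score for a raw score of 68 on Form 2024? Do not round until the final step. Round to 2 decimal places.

65.55

Linear equating: y = (SD_Y/SD_X)(x − M_X) + M_Y
y = (7.0/9.1)(68 − 60.0) + 59.4
y = 0.769231 × 8.0 + 59.4 = 6.1538 + 59.4 = 65.55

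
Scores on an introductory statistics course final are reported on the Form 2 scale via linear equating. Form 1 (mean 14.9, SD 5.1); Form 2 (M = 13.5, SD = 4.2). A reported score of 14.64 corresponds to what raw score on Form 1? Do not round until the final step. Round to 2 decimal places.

16.28

Invert y = (SD_Y/SD_X)(x − M_X) + M_Y:
x = (SD_X/SD_Y)(y − M_Y) + M_X = (5.1/4.2)(14.64 − 13.5) + 14.9
x = 1.214286 × 1.140 + 14.9 = 16.28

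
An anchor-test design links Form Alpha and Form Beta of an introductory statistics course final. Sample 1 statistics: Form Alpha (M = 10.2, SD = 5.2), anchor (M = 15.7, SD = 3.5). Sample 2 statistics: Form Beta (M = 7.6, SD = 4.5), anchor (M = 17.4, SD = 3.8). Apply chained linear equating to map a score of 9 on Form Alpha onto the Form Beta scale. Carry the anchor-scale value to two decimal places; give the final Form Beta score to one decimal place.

Form Alpha → anchor (Sample 1): v = (3.5/5.2)(9 − 10.2) + 15.7 = 14.89
anchor → Form Beta (Sample 2): y = (4.5/3.8)(14.89 − 17.4) + 7.6 = 4.6

4.6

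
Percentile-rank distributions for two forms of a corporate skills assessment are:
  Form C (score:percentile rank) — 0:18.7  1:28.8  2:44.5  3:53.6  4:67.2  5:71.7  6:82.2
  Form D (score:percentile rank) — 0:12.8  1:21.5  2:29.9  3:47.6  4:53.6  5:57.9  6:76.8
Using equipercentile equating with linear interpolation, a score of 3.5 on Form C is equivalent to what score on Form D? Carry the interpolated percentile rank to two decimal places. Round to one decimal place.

5.1

PR of 3.5 on Form C: 53.6 + (3.5 − 3)/(4 − 3) × (67.2 − 53.6) = 60.40
On Form D, PR 60.40 falls between score 5 (PR 57.9) and 6 (PR 76.8).
Interpolate: 5 + (60.40 − 57.9)/(76.8 − 57.9) × (6 − 5) = 5.1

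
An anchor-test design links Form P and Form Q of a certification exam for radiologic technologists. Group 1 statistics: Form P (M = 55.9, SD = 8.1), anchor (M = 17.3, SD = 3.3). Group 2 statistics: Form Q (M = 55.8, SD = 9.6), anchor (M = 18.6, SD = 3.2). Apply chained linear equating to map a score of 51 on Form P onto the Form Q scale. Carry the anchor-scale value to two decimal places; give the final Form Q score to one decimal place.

45.9

Form P → anchor (Group 1): v = (3.3/8.1)(51 − 55.9) + 17.3 = 15.30
anchor → Form Q (Group 2): y = (9.6/3.2)(15.30 − 18.6) + 55.8 = 45.9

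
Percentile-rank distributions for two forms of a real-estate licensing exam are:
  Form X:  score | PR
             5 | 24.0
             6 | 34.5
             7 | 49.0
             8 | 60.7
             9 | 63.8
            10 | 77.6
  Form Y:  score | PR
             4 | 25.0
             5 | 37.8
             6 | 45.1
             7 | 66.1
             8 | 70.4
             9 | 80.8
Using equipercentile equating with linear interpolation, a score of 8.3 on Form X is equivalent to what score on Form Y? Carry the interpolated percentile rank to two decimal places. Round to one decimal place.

PR of 8.3 on Form X: 60.7 + (8.3 − 8)/(9 − 8) × (63.8 − 60.7) = 61.63
On Form Y, PR 61.63 falls between score 6 (PR 45.1) and 7 (PR 66.1).
Interpolate: 6 + (61.63 − 45.1)/(66.1 − 45.1) × (7 − 6) = 6.8

6.8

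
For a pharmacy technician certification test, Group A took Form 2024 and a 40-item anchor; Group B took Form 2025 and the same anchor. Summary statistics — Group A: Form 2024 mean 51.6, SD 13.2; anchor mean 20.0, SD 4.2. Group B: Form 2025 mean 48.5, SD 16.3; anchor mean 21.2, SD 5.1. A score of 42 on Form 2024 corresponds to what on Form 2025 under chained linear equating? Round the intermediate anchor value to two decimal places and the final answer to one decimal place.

34.9

Form 2024 → anchor (Group A): v = (4.2/13.2)(42 − 51.6) + 20.0 = 16.95
anchor → Form 2025 (Group B): y = (16.3/5.1)(16.95 − 21.2) + 48.5 = 34.9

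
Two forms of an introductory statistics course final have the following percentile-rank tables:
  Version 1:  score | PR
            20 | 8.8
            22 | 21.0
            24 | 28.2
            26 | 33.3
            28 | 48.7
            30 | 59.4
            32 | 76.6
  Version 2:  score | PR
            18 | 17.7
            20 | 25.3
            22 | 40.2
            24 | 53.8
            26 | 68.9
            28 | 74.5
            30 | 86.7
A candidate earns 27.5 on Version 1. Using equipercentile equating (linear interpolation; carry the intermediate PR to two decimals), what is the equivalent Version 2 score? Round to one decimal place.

22.7

PR of 27.5 on Version 1: 33.3 + (27.5 − 26)/(28 − 26) × (48.7 − 33.3) = 44.85
On Version 2, PR 44.85 falls between score 22 (PR 40.2) and 24 (PR 53.8).
Interpolate: 22 + (44.85 − 40.2)/(53.8 − 40.2) × (24 − 22) = 22.7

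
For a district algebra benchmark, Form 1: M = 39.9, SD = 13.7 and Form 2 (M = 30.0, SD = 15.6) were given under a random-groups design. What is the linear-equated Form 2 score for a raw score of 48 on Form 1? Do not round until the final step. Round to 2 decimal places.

Linear equating: y = (SD_Y/SD_X)(x − M_X) + M_Y
y = (15.6/13.7)(48 − 39.9) + 30.0
y = 1.138686 × 8.1 + 30.0 = 9.2234 + 30.0 = 39.22

39.22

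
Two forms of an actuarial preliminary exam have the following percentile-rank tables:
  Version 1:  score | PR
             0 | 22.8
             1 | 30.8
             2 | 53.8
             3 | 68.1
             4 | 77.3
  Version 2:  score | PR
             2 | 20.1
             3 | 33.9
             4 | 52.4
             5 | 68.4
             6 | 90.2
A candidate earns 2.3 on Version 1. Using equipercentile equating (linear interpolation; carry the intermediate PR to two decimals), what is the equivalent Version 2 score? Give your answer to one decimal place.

4.4

PR of 2.3 on Version 1: 53.8 + (2.3 − 2)/(3 − 2) × (68.1 − 53.8) = 58.09
On Version 2, PR 58.09 falls between score 4 (PR 52.4) and 5 (PR 68.4).
Interpolate: 4 + (58.09 − 52.4)/(68.4 − 52.4) × (5 − 4) = 4.4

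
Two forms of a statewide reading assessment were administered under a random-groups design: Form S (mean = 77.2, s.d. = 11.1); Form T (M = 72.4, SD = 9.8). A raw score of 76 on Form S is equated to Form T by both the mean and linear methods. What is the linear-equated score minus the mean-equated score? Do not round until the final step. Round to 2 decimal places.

0.14

Mean-equated: 76 + (72.4 − 77.2) = 71.20
Linear-equated: (9.8/11.1)(76 − 77.2) + 72.4 = 71.341
Difference = 71.341 − 71.20 = 0.14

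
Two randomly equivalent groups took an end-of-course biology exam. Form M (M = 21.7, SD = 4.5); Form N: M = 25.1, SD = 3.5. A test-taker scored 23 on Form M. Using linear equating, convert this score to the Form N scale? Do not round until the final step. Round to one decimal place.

26.1

Linear equating: y = (SD_Y/SD_X)(x − M_X) + M_Y
y = (3.5/4.5)(23 − 21.7) + 25.1
y = 0.777778 × 1.3 + 25.1 = 1.0111 + 25.1 = 26.1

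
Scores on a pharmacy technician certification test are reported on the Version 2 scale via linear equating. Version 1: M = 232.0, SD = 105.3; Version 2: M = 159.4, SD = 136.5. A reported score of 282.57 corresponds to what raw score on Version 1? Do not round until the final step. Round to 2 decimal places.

Invert y = (SD_Y/SD_X)(x − M_X) + M_Y:
x = (SD_X/SD_Y)(y − M_Y) + M_X = (105.3/136.5)(282.57 − 159.4) + 232.0
x = 0.771429 × 123.170 + 232.0 = 327.02

327.02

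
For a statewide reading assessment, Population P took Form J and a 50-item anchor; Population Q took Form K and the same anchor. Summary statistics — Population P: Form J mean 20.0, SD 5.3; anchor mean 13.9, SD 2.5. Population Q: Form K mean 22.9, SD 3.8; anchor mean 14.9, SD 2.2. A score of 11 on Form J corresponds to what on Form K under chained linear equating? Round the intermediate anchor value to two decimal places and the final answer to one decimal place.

13.8

Form J → anchor (Population P): v = (2.5/5.3)(11 − 20.0) + 13.9 = 9.65
anchor → Form K (Population Q): y = (3.8/2.2)(9.65 − 14.9) + 22.9 = 13.8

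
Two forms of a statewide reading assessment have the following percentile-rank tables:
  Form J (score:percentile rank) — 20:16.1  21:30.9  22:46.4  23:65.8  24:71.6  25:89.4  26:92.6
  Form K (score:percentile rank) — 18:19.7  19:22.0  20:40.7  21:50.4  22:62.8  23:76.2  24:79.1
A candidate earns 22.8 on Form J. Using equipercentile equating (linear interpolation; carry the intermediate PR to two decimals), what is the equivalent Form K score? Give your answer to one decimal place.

PR of 22.8 on Form J: 46.4 + (22.8 − 22)/(23 − 22) × (65.8 − 46.4) = 61.92
On Form K, PR 61.92 falls between score 21 (PR 50.4) and 22 (PR 62.8).
Interpolate: 21 + (61.92 − 50.4)/(62.8 − 50.4) × (22 − 21) = 21.9

21.9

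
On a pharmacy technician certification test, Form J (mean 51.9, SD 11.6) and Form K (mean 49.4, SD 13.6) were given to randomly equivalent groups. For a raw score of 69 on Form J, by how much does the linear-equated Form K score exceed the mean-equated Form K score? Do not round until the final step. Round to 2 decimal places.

Mean-equated: 69 + (49.4 − 51.9) = 66.50
Linear-equated: (13.6/11.6)(69 − 51.9) + 49.4 = 69.448
Difference = 69.448 − 66.50 = 2.95

2.95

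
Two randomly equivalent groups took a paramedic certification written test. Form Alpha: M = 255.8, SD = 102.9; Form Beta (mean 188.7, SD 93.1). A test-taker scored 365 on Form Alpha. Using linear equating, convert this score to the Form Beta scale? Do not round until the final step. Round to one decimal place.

Linear equating: y = (SD_Y/SD_X)(x − M_X) + M_Y
y = (93.1/102.9)(365 − 255.8) + 188.7
y = 0.904762 × 109.2 + 188.7 = 98.8000 + 188.7 = 287.5

287.5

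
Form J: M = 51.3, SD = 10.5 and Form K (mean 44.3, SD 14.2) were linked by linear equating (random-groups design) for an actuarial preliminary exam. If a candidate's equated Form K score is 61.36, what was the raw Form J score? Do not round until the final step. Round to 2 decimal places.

Invert y = (SD_Y/SD_X)(x − M_X) + M_Y:
x = (SD_X/SD_Y)(y − M_Y) + M_X = (10.5/14.2)(61.36 − 44.3) + 51.3
x = 0.739437 × 17.060 + 51.3 = 63.91

63.91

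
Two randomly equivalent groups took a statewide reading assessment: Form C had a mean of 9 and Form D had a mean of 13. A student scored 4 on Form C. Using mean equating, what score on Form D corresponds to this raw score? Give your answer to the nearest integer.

Mean equating: y = x + (M_Y − M_X) = 4 + (13 − 9) = 8

8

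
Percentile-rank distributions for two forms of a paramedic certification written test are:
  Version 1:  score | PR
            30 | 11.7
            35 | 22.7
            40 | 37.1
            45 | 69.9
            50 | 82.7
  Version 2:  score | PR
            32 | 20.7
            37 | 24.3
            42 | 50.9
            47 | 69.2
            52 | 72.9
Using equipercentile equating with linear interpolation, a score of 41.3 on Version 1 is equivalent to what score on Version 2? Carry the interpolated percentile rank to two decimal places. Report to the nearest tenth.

41.0

PR of 41.3 on Version 1: 37.1 + (41.3 − 40)/(45 − 40) × (69.9 − 37.1) = 45.63
On Version 2, PR 45.63 falls between score 37 (PR 24.3) and 42 (PR 50.9).
Interpolate: 37 + (45.63 − 24.3)/(50.9 − 24.3) × (42 − 37) = 41.0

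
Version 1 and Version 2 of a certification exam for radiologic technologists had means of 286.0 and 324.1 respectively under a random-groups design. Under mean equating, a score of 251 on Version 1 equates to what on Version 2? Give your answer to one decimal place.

289.1

Mean equating: y = x + (M_Y − M_X) = 251 + (324.1 − 286.0) = 289.1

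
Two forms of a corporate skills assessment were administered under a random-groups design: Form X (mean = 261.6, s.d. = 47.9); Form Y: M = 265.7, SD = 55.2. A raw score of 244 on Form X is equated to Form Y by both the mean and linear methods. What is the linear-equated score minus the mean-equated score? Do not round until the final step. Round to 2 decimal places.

-2.68

Mean-equated: 244 + (265.7 − 261.6) = 248.10
Linear-equated: (55.2/47.9)(244 − 261.6) + 265.7 = 245.418
Difference = 245.418 − 248.10 = -2.68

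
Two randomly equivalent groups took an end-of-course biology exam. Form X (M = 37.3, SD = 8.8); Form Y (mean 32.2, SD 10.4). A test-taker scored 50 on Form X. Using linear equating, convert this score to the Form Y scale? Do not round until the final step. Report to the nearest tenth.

Linear equating: y = (SD_Y/SD_X)(x − M_X) + M_Y
y = (10.4/8.8)(50 − 37.3) + 32.2
y = 1.181818 × 12.7 + 32.2 = 15.0091 + 32.2 = 47.2

47.2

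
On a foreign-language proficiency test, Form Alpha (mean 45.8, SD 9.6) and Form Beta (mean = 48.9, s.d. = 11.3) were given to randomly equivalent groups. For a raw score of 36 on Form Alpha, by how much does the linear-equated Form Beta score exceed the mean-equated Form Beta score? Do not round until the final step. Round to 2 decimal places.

-1.74

Mean-equated: 36 + (48.9 − 45.8) = 39.10
Linear-equated: (11.3/9.6)(36 − 45.8) + 48.9 = 37.365
Difference = 37.365 − 39.10 = -1.74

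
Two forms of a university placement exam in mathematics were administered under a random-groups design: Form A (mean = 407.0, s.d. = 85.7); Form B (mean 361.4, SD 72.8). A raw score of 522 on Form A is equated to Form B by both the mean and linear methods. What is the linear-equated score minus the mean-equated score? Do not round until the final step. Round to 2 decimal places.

-17.31

Mean-equated: 522 + (361.4 − 407.0) = 476.40
Linear-equated: (72.8/85.7)(522 − 407.0) + 361.4 = 459.090
Difference = 459.090 − 476.40 = -17.31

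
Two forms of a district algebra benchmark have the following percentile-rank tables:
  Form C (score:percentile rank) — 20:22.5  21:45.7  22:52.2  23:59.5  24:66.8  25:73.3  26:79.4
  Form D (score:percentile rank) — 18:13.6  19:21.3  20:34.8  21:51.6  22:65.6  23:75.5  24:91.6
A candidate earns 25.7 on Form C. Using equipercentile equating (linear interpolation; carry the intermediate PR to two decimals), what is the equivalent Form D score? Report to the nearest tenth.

23.1

PR of 25.7 on Form C: 73.3 + (25.7 − 25)/(26 − 25) × (79.4 − 73.3) = 77.57
On Form D, PR 77.57 falls between score 23 (PR 75.5) and 24 (PR 91.6).
Interpolate: 23 + (77.57 − 75.5)/(91.6 − 75.5) × (24 − 23) = 23.1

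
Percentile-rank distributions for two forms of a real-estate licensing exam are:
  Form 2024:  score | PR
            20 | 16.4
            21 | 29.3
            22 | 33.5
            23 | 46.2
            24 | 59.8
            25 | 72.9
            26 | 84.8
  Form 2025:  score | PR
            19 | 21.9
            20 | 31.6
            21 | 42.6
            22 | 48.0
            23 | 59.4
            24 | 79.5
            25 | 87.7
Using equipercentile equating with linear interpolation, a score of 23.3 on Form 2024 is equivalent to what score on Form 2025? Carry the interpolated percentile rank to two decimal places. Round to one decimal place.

22.2

PR of 23.3 on Form 2024: 46.2 + (23.3 − 23)/(24 − 23) × (59.8 − 46.2) = 50.28
On Form 2025, PR 50.28 falls between score 22 (PR 48.0) and 23 (PR 59.4).
Interpolate: 22 + (50.28 − 48.0)/(59.4 − 48.0) × (23 − 22) = 22.2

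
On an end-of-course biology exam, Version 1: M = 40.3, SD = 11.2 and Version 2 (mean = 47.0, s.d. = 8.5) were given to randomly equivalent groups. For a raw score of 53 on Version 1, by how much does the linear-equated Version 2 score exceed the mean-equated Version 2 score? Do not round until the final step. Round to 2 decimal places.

Mean-equated: 53 + (47.0 − 40.3) = 59.70
Linear-equated: (8.5/11.2)(53 − 40.3) + 47.0 = 56.638
Difference = 56.638 − 59.70 = -3.06

-3.06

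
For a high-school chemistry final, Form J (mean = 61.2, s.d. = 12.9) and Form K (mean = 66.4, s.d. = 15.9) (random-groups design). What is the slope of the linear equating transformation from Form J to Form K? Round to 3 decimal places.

A = SD_Y / SD_X = 15.9 / 12.9 = 1.233

1.233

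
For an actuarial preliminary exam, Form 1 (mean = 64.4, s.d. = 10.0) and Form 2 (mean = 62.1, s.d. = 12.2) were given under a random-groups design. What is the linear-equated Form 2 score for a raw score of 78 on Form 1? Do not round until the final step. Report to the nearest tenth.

78.7

Linear equating: y = (SD_Y/SD_X)(x − M_X) + M_Y
y = (12.2/10.0)(78 − 64.4) + 62.1
y = 1.220000 × 13.6 + 62.1 = 16.5920 + 62.1 = 78.7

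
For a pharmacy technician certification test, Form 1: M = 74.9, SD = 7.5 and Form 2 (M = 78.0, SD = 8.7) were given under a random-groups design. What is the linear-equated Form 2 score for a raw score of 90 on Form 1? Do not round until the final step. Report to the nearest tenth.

Linear equating: y = (SD_Y/SD_X)(x − M_X) + M_Y
y = (8.7/7.5)(90 − 74.9) + 78.0
y = 1.160000 × 15.1 + 78.0 = 17.5160 + 78.0 = 95.5

95.5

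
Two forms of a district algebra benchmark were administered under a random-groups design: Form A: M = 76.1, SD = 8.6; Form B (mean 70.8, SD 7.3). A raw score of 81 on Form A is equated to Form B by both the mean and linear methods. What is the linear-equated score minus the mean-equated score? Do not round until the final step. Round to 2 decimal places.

Mean-equated: 81 + (70.8 − 76.1) = 75.70
Linear-equated: (7.3/8.6)(81 − 76.1) + 70.8 = 74.959
Difference = 74.959 − 75.70 = -0.74

-0.74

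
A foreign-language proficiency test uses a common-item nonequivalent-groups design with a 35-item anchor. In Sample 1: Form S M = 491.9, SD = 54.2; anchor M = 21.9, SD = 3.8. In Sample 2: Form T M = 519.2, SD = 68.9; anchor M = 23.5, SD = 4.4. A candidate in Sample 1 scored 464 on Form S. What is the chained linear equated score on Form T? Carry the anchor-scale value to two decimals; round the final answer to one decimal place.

463.5

Form S → anchor (Sample 1): v = (3.8/54.2)(464 − 491.9) + 21.9 = 19.94
anchor → Form T (Sample 2): y = (68.9/4.4)(19.94 − 23.5) + 519.2 = 463.5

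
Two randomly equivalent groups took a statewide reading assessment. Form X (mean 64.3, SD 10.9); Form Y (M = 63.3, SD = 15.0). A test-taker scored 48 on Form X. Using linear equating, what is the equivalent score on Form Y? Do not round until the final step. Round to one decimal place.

Linear equating: y = (SD_Y/SD_X)(x − M_X) + M_Y
y = (15.0/10.9)(48 − 64.3) + 63.3
y = 1.376147 × -16.3 + 63.3 = -22.4312 + 63.3 = 40.9

40.9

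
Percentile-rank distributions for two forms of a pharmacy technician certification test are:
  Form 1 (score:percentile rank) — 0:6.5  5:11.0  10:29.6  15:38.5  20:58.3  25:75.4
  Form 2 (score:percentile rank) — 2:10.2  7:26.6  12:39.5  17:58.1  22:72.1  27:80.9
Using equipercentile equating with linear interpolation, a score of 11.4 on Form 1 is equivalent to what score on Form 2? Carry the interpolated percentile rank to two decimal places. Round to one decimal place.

PR of 11.4 on Form 1: 29.6 + (11.4 − 10)/(15 − 10) × (38.5 − 29.6) = 32.09
On Form 2, PR 32.09 falls between score 7 (PR 26.6) and 12 (PR 39.5).
Interpolate: 7 + (32.09 − 26.6)/(39.5 − 26.6) × (12 − 7) = 9.1

9.1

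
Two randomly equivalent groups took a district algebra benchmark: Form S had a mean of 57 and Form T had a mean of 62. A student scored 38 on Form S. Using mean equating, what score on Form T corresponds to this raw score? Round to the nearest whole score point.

Mean equating: y = x + (M_Y − M_X) = 38 + (62 − 57) = 43

43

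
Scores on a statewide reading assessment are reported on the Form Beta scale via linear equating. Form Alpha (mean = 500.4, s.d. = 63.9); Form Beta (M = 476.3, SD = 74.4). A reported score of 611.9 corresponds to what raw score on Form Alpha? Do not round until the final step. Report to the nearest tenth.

616.9

Invert y = (SD_Y/SD_X)(x − M_X) + M_Y:
x = (SD_X/SD_Y)(y − M_Y) + M_X = (63.9/74.4)(611.9 − 476.3) + 500.4
x = 0.858871 × 135.600 + 500.4 = 616.9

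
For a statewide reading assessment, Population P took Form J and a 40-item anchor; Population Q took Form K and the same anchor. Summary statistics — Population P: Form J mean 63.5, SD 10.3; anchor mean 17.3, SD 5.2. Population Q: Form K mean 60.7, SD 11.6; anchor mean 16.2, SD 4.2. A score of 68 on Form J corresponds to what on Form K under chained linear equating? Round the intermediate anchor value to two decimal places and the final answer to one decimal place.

70.0

Form J → anchor (Population P): v = (5.2/10.3)(68 − 63.5) + 17.3 = 19.57
anchor → Form K (Population Q): y = (11.6/4.2)(19.57 − 16.2) + 60.7 = 70.0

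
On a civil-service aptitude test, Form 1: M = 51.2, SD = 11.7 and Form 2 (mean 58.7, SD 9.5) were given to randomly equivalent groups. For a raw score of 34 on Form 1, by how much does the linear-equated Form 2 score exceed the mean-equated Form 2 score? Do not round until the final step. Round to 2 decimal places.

Mean-equated: 34 + (58.7 − 51.2) = 41.50
Linear-equated: (9.5/11.7)(34 − 51.2) + 58.7 = 44.734
Difference = 44.734 − 41.50 = 3.23

3.23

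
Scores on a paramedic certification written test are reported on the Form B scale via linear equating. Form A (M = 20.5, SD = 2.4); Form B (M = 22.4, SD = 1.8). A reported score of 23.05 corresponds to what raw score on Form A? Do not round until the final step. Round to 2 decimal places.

21.37

Invert y = (SD_Y/SD_X)(x − M_X) + M_Y:
x = (SD_X/SD_Y)(y − M_Y) + M_X = (2.4/1.8)(23.05 − 22.4) + 20.5
x = 1.333333 × 0.650 + 20.5 = 21.37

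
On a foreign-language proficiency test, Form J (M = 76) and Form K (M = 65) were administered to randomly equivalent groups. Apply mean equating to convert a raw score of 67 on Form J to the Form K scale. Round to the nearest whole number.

Mean equating: y = x + (M_Y − M_X) = 67 + (65 − 76) = 56

56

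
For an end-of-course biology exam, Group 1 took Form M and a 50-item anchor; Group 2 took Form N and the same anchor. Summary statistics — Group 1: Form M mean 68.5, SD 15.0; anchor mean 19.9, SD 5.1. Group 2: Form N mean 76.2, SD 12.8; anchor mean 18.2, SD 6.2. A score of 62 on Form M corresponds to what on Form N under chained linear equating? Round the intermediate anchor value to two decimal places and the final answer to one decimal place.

Form M → anchor (Group 1): v = (5.1/15.0)(62 − 68.5) + 19.9 = 17.69
anchor → Form N (Group 2): y = (12.8/6.2)(17.69 − 18.2) + 76.2 = 75.1

75.1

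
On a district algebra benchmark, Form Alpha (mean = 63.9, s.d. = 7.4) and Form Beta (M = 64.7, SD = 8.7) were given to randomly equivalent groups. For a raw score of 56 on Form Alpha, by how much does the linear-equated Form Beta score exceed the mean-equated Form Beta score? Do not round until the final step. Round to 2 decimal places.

-1.39

Mean-equated: 56 + (64.7 − 63.9) = 56.80
Linear-equated: (8.7/7.4)(56 − 63.9) + 64.7 = 55.412
Difference = 55.412 − 56.80 = -1.39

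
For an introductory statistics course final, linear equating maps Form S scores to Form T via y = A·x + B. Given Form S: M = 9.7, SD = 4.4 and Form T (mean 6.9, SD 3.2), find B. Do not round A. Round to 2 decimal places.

A = SD_Y / SD_X = 3.2 / 4.4 = 0.727273
B = M_Y − A·M_X = 6.9 − 0.727273 × 9.7 = -0.15

-0.15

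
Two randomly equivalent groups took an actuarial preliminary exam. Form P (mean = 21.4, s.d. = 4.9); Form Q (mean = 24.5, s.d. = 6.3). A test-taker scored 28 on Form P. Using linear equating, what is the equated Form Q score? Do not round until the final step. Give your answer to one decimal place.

Linear equating: y = (SD_Y/SD_X)(x − M_X) + M_Y
y = (6.3/4.9)(28 − 21.4) + 24.5
y = 1.285714 × 6.6 + 24.5 = 8.4857 + 24.5 = 33.0

33.0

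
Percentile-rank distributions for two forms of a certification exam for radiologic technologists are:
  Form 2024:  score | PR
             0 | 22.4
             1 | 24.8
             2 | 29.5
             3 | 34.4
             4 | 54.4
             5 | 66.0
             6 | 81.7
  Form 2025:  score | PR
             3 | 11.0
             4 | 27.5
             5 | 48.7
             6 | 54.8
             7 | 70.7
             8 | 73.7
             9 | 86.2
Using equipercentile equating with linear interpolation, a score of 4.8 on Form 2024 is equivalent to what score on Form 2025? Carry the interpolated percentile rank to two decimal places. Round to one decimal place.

6.6

PR of 4.8 on Form 2024: 54.4 + (4.8 − 4)/(5 − 4) × (66.0 − 54.4) = 63.68
On Form 2025, PR 63.68 falls between score 6 (PR 54.8) and 7 (PR 70.7).
Interpolate: 6 + (63.68 − 54.8)/(70.7 − 54.8) × (7 − 6) = 6.6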